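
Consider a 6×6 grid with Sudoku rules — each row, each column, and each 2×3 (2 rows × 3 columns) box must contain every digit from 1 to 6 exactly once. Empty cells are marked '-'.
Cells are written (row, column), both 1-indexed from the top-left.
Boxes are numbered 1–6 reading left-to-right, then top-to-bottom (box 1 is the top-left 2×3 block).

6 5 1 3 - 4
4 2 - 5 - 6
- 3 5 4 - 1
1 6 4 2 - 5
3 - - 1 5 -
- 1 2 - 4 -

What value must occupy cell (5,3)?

6

Row 5 already contains {1, 3, 5}.
Column 3 already contains {1, 2, 4, 5}.
Its 2×3 block (box 5) already contains {1, 2, 3}.
The only value from 1–6 not eliminated is 6, so (5,3) = 6.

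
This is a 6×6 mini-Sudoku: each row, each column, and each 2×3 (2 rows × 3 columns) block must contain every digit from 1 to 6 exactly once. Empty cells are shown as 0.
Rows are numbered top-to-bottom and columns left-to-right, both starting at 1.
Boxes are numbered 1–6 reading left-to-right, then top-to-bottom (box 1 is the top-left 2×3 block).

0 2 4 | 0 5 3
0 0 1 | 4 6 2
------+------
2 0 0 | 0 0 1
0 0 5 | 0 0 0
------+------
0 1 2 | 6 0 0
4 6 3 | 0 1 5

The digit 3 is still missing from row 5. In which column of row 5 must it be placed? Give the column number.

Consider where 3 can go in row 5.
r5c1 is out (box 5 already has a 3).
r5c6 is out (column 6 already has a 3).
So the only cell in row 5 that can hold 3 is r5c5.
That is column 5.

5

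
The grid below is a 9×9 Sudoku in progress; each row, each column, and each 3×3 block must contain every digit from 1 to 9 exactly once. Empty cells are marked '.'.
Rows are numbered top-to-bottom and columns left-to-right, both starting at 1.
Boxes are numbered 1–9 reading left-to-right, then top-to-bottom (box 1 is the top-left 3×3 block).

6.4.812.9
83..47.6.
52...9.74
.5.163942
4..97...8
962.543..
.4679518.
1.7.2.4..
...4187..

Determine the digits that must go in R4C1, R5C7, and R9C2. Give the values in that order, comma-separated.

For R4C1:
  Row 4 already contains {1, 2, 3, 4, 5, 6, 9}.
  Column 1 already contains {1, 4, 5, 6, 8, 9}.
  Its 3×3 block (box 4) already contains {2, 4, 5, 6, 9}.
  The only value from 1–9 not eliminated is 7, so R4C1 = 7.
For R5C7:
  Consider where 6 can go in row 5.
  R5C2 is out (column 2 already has a 6).
  R5C3 is out (column 3 already has a 6).
  R5C6 is out (box 5 already has a 6).
  R5C8 is out (column 8 already has a 6).
  So the only cell in row 5 that can hold 6 is R5C7.
  So R5C7 = 6.
For R9C2:
  Row 9 already contains {1, 4, 7, 8}.
  Column 2 already contains {2, 3, 4, 5, 6}.
  Its 3×3 block (box 7) already contains {1, 4, 6, 7}.
  The only value from 1–9 not eliminated is 9, so R9C2 = 9.

7,6,9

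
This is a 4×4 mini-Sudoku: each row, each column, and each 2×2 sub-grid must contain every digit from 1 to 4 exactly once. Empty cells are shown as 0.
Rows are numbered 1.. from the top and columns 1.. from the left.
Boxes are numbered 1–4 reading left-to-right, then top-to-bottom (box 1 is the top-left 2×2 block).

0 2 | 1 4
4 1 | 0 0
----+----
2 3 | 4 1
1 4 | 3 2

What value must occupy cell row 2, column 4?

Row 2 already contains {1, 4}.
Column 4 already contains {1, 2, 4}.
Its 2×2 block (box 2) already contains {1, 4}.
The only value from 1–4 not eliminated is 3, so row 2, column 4 = 3.

3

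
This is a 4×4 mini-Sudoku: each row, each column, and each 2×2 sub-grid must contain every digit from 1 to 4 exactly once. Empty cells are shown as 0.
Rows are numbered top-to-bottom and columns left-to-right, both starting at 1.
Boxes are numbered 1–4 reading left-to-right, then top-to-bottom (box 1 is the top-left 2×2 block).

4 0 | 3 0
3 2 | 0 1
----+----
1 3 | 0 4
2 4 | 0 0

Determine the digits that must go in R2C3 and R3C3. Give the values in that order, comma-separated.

For R2C3:
  Row 2 already contains {1, 2, 3}.
  Column 3 already contains {3}.
  Its 2×2 block (box 2) already contains {1, 3}.
  The only value from 1–4 not eliminated is 4, so R2C3 = 4.
For R3C3:
  Row 3 already contains {1, 3, 4}.
  Column 3 already contains {3}.
  Its 2×2 block (box 4) already contains {4}.
  The only value from 1–4 not eliminated is 2, so R3C3 = 2.

4,2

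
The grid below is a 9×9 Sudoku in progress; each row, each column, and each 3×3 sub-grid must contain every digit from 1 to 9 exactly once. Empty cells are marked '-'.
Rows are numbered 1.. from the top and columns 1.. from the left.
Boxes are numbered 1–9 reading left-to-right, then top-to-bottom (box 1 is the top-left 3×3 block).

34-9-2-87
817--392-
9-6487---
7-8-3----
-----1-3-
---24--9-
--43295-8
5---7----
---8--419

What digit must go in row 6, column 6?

8

Cell row 6, column 6 itself could take any of {5, 6, 8} by direct elimination.
Consider where 8 can go in column 6.
row 4, column 6 is out (row 4 already has a 8).
row 8, column 6 is out (box 8 already has a 8).
row 9, column 6 is out (row 9 already has a 8).
So the only cell in column 6 that can hold 8 is row 6, column 6.
Therefore row 6, column 6 = 8.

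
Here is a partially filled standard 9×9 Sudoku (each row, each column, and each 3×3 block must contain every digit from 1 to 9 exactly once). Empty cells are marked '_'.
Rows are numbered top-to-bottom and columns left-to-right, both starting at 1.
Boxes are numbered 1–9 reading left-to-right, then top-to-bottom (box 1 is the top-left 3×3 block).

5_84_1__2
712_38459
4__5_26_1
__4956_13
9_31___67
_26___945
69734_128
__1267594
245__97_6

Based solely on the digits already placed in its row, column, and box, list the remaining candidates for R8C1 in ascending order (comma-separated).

3,8

Row 8 already contains {1, 2, 4, 5, 6, 7, 9}.
Column 1 already contains {2, 4, 5, 6, 7, 9}.
Its 3×3 block (box 7) already contains {1, 2, 4, 5, 6, 7, 9}.
Removing those from 1–9 leaves {3, 8} as the candidates for R8C1.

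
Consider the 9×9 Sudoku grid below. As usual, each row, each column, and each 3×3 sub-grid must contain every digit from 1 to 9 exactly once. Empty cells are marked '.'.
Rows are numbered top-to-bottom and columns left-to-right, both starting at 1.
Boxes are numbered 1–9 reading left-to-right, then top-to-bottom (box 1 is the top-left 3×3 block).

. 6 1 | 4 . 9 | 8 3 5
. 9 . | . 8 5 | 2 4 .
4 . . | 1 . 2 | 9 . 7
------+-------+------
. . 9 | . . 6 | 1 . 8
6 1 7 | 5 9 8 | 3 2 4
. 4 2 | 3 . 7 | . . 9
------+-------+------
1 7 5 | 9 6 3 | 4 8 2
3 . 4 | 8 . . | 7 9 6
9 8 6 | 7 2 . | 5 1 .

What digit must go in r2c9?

Row 2 already contains {2, 4, 5, 8, 9}.
Column 9 already contains {2, 4, 5, 6, 7, 8, 9}.
Its 3×3 block (box 3) already contains {2, 3, 4, 5, 7, 8, 9}.
The only value from 1–9 not eliminated is 1, so r2c9 = 1.

1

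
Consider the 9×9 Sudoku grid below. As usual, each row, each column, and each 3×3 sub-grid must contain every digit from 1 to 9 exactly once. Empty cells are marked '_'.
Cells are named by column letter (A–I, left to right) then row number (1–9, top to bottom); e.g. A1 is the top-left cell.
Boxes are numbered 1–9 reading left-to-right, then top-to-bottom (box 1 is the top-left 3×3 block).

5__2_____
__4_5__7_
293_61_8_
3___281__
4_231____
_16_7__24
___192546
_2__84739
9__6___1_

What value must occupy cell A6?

8

Row 6 already contains {1, 2, 4, 6, 7}.
Column A already contains {2, 3, 4, 5, 9}.
Its 3×3 block (box 4) already contains {1, 2, 3, 4, 6}.
The only value from 1–9 not eliminated is 8, so A6 = 8.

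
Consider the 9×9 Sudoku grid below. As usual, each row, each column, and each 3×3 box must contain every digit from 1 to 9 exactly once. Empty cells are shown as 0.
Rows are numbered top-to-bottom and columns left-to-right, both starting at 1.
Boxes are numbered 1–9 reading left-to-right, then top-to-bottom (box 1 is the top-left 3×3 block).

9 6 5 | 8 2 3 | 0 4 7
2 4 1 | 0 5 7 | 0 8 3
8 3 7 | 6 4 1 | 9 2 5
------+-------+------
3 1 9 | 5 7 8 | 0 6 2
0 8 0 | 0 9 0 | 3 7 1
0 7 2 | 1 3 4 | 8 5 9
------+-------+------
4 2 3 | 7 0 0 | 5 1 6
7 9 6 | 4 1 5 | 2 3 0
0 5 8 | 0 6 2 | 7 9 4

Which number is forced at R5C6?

Row 5 already contains {1, 3, 7, 8, 9}.
Column 6 already contains {1, 2, 3, 4, 5, 7, 8}.
Its 3×3 block (box 5) already contains {1, 3, 4, 5, 7, 8, 9}.
The only value from 1–9 not eliminated is 6, so R5C6 = 6.

6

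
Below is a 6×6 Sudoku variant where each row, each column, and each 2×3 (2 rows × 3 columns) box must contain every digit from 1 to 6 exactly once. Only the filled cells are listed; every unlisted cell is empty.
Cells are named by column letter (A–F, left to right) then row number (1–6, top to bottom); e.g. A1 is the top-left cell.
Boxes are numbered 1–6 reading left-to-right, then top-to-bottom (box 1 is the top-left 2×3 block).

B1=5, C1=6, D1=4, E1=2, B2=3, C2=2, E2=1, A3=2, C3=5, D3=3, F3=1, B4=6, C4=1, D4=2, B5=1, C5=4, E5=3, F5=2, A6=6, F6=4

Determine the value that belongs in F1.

3

Row 1 already contains {2, 4, 5, 6}.
Column F already contains {1, 2, 4}.
Its 2×3 block (box 2) already contains {1, 2, 4}.
The only value from 1–6 not eliminated is 3, so F1 = 3.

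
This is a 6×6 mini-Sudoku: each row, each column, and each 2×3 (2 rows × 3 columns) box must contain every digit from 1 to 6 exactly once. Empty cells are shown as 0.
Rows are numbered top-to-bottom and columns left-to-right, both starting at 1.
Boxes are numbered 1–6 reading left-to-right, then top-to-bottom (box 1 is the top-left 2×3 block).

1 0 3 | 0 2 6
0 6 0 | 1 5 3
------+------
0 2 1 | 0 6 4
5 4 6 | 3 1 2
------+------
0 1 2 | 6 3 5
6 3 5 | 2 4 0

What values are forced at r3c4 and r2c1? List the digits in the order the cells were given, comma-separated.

For r3c4:
  Row 3 already contains {1, 2, 4, 6}.
  Column 4 already contains {1, 2, 3, 6}.
  Its 2×3 block (box 4) already contains {1, 2, 3, 4, 6}.
  The only value from 1–6 not eliminated is 5, so r3c4 = 5.
For r2c1:
  Consider where 2 can go in row 2.
  r2c3 is out (column 3 already has a 2).
  So the only cell in row 2 that can hold 2 is r2c1.
  So r2c1 = 2.

5,2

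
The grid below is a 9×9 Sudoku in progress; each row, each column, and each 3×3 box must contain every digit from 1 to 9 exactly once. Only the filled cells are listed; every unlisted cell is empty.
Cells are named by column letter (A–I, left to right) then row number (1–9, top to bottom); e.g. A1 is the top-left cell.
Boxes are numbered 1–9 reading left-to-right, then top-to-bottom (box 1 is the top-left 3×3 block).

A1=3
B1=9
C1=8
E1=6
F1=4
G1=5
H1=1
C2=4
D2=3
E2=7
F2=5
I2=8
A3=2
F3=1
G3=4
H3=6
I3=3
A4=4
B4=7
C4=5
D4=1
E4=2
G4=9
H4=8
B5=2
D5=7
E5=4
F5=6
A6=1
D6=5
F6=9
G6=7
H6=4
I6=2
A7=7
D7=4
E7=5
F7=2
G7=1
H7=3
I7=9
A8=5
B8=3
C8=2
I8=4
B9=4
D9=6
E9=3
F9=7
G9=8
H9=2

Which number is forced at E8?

Cell E8 itself could take any of {1, 8, 9} by direct elimination.
Consider where 1 can go in box 8.
D8 is out (column D already has a 1).
F8 is out (column F already has a 1).
So the only cell in box 8 that can hold 1 is E8.
Therefore E8 = 1.

1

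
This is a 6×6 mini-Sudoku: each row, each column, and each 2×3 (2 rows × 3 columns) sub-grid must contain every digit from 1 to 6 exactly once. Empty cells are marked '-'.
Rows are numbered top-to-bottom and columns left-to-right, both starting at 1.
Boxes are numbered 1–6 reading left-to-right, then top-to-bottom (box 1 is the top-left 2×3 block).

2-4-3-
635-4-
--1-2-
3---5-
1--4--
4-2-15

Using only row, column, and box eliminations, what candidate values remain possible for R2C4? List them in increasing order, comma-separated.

Row 2 already contains {3, 4, 5, 6}.
Column 4 already contains {4}.
Its 2×3 block (box 2) already contains {3, 4}.
Removing those from 1–6 leaves {1, 2} as the candidates for R2C4.

1,2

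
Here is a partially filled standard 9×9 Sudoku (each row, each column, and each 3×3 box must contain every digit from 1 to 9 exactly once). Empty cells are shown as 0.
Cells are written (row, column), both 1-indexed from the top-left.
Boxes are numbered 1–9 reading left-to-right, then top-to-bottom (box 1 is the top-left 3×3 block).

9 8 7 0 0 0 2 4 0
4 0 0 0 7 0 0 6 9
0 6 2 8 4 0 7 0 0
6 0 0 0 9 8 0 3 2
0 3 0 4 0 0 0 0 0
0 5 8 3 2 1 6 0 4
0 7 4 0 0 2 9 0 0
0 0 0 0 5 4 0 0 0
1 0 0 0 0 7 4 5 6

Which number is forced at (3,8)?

Row 3 already contains {2, 4, 6, 7, 8}.
Column 8 already contains {3, 4, 5, 6}.
Its 3×3 block (box 3) already contains {2, 4, 6, 7, 9}.
The only value from 1–9 not eliminated is 1, so (3,8) = 1.

1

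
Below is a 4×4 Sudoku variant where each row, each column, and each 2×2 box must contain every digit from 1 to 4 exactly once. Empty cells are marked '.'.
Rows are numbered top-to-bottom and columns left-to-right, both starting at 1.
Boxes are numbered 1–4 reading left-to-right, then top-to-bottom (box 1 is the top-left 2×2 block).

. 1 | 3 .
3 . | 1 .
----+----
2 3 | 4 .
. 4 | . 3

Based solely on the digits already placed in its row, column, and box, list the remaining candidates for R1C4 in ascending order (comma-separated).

2,4

Row 1 already contains {1, 3}.
Column 4 already contains {3}.
Its 2×2 block (box 2) already contains {1, 3}.
Removing those from 1–4 leaves {2, 4} as the candidates for R1C4.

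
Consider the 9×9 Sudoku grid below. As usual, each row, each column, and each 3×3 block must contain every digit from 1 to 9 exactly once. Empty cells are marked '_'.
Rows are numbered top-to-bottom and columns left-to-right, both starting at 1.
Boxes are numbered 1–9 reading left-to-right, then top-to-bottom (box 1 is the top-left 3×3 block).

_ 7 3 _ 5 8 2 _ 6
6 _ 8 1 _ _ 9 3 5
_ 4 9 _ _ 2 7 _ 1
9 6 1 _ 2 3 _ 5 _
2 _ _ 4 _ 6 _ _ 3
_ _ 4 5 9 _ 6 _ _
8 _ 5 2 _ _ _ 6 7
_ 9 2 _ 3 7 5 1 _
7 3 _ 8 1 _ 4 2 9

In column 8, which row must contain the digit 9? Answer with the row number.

Consider where 9 can go in column 8.
R1C8 is out (box 3 already has a 9).
R3C8 is out (row 3 already has a 9).
R6C8 is out (row 6 already has a 9).
So the only cell in column 8 that can hold 9 is R5C8.
That is row 5.

5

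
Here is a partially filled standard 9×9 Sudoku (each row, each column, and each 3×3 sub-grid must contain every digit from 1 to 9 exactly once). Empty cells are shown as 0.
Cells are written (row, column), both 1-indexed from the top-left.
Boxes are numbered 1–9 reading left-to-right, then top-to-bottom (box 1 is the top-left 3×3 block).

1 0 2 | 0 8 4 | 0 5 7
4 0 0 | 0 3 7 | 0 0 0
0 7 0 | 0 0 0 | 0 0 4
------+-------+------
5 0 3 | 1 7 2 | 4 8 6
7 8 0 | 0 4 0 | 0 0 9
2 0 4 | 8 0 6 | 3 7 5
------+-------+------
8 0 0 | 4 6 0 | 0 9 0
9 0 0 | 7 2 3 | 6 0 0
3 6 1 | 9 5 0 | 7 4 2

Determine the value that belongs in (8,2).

Cell (8,2) itself could take any of {4, 5} by direct elimination.
Consider where 4 can go in row 8.
(8,3) is out (column 3 already has a 4).
(8,8) is out (column 8 already has a 4).
(8,9) is out (column 9 already has a 4).
So the only cell in row 8 that can hold 4 is (8,2).
Therefore (8,2) = 4.

4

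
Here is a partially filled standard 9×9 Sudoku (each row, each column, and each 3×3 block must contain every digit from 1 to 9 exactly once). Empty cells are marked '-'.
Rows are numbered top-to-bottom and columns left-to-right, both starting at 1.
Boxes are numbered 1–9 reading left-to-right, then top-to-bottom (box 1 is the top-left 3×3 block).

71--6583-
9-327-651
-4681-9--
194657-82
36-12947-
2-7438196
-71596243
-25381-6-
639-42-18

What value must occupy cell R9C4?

Row 9 already contains {1, 2, 3, 4, 6, 8, 9}.
Column 4 already contains {1, 2, 3, 4, 5, 6, 8}.
Its 3×3 block (box 8) already contains {1, 2, 3, 4, 5, 6, 8, 9}.
The only value from 1–9 not eliminated is 7, so R9C4 = 7.

7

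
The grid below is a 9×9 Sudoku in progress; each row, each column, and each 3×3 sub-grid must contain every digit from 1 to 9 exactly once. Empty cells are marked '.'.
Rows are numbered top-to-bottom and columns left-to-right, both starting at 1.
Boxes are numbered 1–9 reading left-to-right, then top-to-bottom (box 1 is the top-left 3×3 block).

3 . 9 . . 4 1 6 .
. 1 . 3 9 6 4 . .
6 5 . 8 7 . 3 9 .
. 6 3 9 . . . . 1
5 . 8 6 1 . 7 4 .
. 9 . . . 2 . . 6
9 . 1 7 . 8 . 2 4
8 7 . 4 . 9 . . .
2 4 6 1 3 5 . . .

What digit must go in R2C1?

7

Row 2 already contains {1, 3, 4, 6, 9}.
Column 1 already contains {2, 3, 5, 6, 8, 9}.
Its 3×3 block (box 1) already contains {1, 3, 5, 6, 9}.
The only value from 1–9 not eliminated is 7, so R2C1 = 7.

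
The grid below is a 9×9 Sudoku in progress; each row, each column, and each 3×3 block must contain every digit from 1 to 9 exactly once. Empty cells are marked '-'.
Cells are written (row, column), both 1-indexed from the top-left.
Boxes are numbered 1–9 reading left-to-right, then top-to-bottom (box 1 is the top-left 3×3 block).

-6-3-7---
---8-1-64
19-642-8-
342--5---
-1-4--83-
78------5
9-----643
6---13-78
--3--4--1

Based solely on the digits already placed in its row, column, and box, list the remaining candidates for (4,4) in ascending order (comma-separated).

Row 4 already contains {2, 3, 4, 5}.
Column 4 already contains {3, 4, 6, 8}.
Its 3×3 block (box 5) already contains {4, 5}.
Removing those from 1–9 leaves {1, 7, 9} as the candidates for (4,4).

1,7,9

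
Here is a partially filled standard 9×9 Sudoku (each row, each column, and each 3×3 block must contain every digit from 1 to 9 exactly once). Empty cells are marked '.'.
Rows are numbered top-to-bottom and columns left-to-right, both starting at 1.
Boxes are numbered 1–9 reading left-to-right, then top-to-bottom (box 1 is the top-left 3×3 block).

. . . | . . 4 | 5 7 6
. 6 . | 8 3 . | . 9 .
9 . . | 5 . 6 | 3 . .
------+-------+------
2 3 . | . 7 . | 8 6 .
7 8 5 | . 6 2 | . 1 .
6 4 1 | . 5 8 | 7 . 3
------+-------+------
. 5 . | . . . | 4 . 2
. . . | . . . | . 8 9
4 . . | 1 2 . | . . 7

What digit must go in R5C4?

3

Cell R5C4 itself could take any of {3, 4, 9} by direct elimination.
Consider where 3 can go in row 5.
R5C7 is out (column 7 already has a 3).
R5C9 is out (column 9 already has a 3).
So the only cell in row 5 that can hold 3 is R5C4.
Therefore R5C4 = 3.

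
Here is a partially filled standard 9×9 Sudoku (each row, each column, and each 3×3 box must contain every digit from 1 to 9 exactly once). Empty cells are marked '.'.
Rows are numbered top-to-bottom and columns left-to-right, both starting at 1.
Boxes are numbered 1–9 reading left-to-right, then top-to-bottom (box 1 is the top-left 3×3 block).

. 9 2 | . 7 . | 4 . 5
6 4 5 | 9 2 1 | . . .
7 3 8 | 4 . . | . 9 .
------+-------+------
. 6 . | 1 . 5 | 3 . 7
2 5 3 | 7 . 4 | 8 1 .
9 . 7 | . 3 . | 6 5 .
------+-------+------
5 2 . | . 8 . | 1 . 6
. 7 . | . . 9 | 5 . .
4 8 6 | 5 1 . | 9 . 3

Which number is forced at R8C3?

Row 8 already contains {5, 7, 9}.
Column 3 already contains {2, 3, 5, 6, 7, 8}.
Its 3×3 block (box 7) already contains {2, 4, 5, 6, 7, 8}.
The only value from 1–9 not eliminated is 1, so R8C3 = 1.

1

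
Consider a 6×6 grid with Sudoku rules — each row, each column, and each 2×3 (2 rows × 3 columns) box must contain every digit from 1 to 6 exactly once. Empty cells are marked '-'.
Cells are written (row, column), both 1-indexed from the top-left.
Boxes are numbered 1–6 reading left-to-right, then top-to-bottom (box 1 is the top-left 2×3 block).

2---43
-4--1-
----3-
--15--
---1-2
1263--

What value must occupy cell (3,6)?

1

Cell (3,6) itself could take any of {1, 4, 6} by direct elimination.
Consider where 1 can go in column 6.
(2,6) is out (row 2 already has a 1).
(4,6) is out (row 4 already has a 1).
(6,6) is out (row 6 already has a 1).
So the only cell in column 6 that can hold 1 is (3,6).
Therefore (3,6) = 1.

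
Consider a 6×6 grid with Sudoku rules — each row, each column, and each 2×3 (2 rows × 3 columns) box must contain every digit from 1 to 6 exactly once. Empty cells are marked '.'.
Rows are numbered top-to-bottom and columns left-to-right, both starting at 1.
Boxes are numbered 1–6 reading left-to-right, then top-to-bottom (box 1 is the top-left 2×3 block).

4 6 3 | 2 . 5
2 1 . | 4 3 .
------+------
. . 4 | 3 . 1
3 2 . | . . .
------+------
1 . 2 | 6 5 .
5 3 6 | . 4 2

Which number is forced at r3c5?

Cell r3c5 itself could take any of {2, 6} by direct elimination.
Consider where 2 can go in row 3.
r3c1 is out (column 1 already has a 2).
r3c2 is out (column 2 already has a 2).
So the only cell in row 3 that can hold 2 is r3c5.
Therefore r3c5 = 2.

2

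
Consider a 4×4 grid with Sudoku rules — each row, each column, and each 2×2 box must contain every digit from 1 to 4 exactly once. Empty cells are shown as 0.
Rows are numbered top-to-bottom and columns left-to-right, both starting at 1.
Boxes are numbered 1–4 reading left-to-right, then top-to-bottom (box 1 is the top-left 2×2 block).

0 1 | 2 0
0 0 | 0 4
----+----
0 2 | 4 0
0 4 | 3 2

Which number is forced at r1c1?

Cell r1c1 itself could take any of {3, 4} by direct elimination.
Consider where 4 can go in column 1.
r2c1 is out (row 2 already has a 4).
r3c1 is out (row 3 already has a 4).
r4c1 is out (row 4 already has a 4).
So the only cell in column 1 that can hold 4 is r1c1.
Therefore r1c1 = 4.

4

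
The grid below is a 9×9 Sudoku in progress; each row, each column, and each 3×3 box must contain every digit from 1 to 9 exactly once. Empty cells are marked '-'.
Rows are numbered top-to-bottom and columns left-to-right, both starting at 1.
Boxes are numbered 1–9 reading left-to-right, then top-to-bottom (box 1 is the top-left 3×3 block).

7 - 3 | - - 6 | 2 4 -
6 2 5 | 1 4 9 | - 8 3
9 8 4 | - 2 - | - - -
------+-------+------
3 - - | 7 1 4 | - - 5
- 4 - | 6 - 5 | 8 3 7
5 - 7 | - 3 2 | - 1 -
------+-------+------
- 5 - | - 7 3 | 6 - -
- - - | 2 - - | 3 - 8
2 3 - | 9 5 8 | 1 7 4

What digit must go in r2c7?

7

Row 2 already contains {1, 2, 3, 4, 5, 6, 8, 9}.
Column 7 already contains {1, 2, 3, 6, 8}.
Its 3×3 block (box 3) already contains {2, 3, 4, 8}.
The only value from 1–9 not eliminated is 7, so r2c7 = 7.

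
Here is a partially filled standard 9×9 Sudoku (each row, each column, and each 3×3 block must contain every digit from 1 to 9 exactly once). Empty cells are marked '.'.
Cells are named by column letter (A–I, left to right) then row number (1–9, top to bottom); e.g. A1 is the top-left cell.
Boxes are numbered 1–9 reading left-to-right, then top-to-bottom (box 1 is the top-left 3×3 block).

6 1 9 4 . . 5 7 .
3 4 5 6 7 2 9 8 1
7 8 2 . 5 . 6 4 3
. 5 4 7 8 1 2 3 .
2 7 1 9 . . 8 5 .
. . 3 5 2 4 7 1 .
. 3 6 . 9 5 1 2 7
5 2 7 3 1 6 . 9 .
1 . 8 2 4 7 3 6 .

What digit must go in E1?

Row 1 already contains {1, 4, 5, 6, 7, 9}.
Column E already contains {1, 2, 4, 5, 7, 8, 9}.
Its 3×3 block (box 2) already contains {2, 4, 5, 6, 7}.
The only value from 1–9 not eliminated is 3, so E1 = 3.

3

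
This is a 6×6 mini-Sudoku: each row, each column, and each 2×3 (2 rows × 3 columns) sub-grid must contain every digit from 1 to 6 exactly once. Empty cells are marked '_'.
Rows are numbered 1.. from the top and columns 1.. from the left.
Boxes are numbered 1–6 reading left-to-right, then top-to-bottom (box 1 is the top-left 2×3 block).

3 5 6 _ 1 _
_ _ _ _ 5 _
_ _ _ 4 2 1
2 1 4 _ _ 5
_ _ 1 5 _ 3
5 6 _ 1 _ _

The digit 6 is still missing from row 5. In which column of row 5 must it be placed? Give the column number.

Consider where 6 can go in row 5.
row 5, column 1 is out (box 5 already has a 6).
row 5, column 2 is out (column 2 already has a 6).
So the only cell in row 5 that can hold 6 is row 5, column 5.
That is column 5.

5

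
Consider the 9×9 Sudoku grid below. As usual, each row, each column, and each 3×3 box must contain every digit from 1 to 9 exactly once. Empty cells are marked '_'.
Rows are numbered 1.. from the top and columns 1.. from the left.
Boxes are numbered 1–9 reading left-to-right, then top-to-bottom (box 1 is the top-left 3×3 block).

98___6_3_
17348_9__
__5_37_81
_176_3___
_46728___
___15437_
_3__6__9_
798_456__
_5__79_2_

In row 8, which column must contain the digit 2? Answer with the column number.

4

Consider where 2 can go in row 8.
row 8, column 8 is out (column 8 already has a 2).
row 8, column 9 is out (box 9 already has a 2).
So the only cell in row 8 that can hold 2 is row 8, column 4.
That is column 4.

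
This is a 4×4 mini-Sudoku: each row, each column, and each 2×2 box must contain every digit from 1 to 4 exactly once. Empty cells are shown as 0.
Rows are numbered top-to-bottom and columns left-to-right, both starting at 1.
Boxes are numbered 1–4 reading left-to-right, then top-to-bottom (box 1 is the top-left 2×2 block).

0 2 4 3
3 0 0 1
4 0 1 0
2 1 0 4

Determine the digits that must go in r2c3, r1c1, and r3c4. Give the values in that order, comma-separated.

2,1,2

For r2c3:
  Row 2 already contains {1, 3}.
  Column 3 already contains {1, 4}.
  Its 2×2 block (box 2) already contains {1, 3, 4}.
  The only value from 1–4 not eliminated is 2, so r2c3 = 2.
For r1c1:
  Row 1 already contains {2, 3, 4}.
  Column 1 already contains {2, 3, 4}.
  Its 2×2 block (box 1) already contains {2, 3}.
  The only value from 1–4 not eliminated is 1, so r1c1 = 1.
For r3c4:
  Row 3 already contains {1, 4}.
  Column 4 already contains {1, 3, 4}.
  Its 2×2 block (box 4) already contains {1, 4}.
  The only value from 1–4 not eliminated is 2, so r3c4 = 2.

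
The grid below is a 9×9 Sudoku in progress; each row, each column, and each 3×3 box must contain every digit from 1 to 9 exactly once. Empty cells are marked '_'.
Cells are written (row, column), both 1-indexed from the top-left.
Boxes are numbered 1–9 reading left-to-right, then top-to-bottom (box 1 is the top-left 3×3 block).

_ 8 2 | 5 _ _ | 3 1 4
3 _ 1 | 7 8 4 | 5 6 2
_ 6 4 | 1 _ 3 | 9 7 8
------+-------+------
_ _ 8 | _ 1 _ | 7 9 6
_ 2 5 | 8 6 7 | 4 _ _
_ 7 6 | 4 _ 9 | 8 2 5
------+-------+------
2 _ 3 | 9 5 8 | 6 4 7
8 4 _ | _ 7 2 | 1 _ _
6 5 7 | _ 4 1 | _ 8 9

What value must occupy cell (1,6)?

6

Row 1 already contains {1, 2, 3, 4, 5, 8}.
Column 6 already contains {1, 2, 3, 4, 7, 8, 9}.
Its 3×3 block (box 2) already contains {1, 3, 4, 5, 7, 8}.
The only value from 1–9 not eliminated is 6, so (1,6) = 6.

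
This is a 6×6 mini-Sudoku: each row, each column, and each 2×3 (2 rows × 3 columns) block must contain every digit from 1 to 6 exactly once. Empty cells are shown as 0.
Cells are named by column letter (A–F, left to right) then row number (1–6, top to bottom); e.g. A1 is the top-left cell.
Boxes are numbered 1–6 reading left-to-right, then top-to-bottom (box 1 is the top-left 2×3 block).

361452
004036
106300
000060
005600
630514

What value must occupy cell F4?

1

Cell F4 itself could take any of {1, 5} by direct elimination.
Consider where 1 can go in column F.
F3 is out (row 3 already has a 1).
F5 is out (box 6 already has a 1).
So the only cell in column F that can hold 1 is F4.
Therefore F4 = 1.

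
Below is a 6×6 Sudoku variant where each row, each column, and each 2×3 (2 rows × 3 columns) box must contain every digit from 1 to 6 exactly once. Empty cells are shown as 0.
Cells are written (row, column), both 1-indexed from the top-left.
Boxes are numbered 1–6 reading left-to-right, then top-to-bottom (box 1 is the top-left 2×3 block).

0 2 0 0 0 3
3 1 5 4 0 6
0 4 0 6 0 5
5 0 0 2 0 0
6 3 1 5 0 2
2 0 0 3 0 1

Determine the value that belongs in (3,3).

2

Cell (3,3) itself could take any of {2, 3} by direct elimination.
Consider where 2 can go in row 3.
(3,1) is out (column 1 already has a 2).
(3,5) is out (box 4 already has a 2).
So the only cell in row 3 that can hold 2 is (3,3).
Therefore (3,3) = 2.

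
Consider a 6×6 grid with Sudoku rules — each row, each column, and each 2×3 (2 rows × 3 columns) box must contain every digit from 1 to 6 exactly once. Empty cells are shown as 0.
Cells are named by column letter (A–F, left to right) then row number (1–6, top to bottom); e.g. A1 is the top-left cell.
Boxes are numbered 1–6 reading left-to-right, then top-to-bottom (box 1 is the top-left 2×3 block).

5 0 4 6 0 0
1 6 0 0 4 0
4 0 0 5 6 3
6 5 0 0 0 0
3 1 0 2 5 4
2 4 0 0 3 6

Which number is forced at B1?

Cell B1 itself could take any of {2, 3} by direct elimination.
Consider where 3 can go in row 1.
E1 is out (column E already has a 3).
F1 is out (column F already has a 3).
So the only cell in row 1 that can hold 3 is B1.
Therefore B1 = 3.

3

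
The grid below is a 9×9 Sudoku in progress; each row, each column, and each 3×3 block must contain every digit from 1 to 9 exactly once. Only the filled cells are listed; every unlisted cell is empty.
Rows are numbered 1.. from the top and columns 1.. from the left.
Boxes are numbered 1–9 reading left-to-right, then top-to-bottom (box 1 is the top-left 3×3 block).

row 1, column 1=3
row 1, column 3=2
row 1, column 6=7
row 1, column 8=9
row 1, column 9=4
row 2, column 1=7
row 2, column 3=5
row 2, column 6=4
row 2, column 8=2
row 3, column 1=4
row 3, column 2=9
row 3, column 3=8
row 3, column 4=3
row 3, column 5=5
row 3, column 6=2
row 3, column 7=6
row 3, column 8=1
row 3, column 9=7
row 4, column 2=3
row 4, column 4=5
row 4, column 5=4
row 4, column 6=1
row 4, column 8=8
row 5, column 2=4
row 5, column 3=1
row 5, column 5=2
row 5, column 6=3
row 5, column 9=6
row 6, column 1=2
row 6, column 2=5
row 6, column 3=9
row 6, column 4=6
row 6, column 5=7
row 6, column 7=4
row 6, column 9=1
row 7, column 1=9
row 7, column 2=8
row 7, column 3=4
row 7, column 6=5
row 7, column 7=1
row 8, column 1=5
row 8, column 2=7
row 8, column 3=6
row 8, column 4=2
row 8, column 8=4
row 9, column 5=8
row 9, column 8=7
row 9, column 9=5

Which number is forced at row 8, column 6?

9

Row 8 already contains {2, 4, 5, 6, 7}.
Column 6 already contains {1, 2, 3, 4, 5, 7}.
Its 3×3 block (box 8) already contains {2, 5, 8}.
The only value from 1–9 not eliminated is 9, so row 8, column 6 = 9.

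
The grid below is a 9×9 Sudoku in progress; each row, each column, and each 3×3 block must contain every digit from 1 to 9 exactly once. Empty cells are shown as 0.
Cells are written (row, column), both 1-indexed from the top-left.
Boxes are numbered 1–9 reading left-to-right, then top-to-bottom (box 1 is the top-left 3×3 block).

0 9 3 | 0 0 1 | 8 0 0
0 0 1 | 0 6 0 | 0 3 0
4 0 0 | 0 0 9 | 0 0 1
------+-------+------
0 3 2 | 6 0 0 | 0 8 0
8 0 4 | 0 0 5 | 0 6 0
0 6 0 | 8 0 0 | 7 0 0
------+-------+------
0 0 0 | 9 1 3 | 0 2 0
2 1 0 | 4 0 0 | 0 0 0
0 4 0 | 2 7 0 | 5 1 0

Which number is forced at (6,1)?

Cell (6,1) itself could take any of {1, 5, 9} by direct elimination.
Consider where 1 can go in row 6.
(6,3) is out (column 3 already has a 1).
(6,5) is out (column 5 already has a 1).
(6,6) is out (column 6 already has a 1).
(6,8) is out (column 8 already has a 1).
(6,9) is out (column 9 already has a 1).
So the only cell in row 6 that can hold 1 is (6,1).
Therefore (6,1) = 1.

1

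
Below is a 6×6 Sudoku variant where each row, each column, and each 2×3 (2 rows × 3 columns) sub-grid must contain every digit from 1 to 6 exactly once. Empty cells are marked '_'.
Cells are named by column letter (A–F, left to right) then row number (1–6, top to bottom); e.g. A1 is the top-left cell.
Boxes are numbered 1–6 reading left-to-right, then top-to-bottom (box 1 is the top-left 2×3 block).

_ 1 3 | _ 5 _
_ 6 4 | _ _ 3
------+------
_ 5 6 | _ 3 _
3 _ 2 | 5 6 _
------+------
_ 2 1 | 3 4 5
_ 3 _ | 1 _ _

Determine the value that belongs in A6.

Cell A6 itself could take any of {4, 5, 6} by direct elimination.
Consider where 4 can go in row 6.
C6 is out (column C already has a 4).
E6 is out (column E already has a 4).
F6 is out (box 6 already has a 4).
So the only cell in row 6 that can hold 4 is A6.
Therefore A6 = 4.

4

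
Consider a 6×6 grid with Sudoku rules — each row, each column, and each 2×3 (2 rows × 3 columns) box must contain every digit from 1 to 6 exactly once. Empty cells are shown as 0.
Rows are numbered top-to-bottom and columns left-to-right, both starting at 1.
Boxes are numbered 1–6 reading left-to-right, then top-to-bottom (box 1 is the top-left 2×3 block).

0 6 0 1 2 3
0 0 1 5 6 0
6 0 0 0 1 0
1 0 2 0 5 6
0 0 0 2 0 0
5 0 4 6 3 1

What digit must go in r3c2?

Cell r3c2 itself could take any of {3, 4, 5} by direct elimination.
Consider where 5 can go in column 2.
r2c2 is out (row 2 already has a 5).
r4c2 is out (row 4 already has a 5).
r5c2 is out (box 5 already has a 5).
r6c2 is out (row 6 already has a 5).
So the only cell in column 2 that can hold 5 is r3c2.
Therefore r3c2 = 5.

5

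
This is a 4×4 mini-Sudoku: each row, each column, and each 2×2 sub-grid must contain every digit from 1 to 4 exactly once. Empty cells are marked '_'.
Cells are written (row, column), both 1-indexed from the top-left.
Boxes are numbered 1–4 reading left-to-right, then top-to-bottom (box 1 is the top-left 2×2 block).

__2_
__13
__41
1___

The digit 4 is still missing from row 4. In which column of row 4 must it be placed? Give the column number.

2

Consider where 4 can go in row 4.
(4,3) is out (column 3 already has a 4).
(4,4) is out (box 4 already has a 4).
So the only cell in row 4 that can hold 4 is (4,2).
That is column 2.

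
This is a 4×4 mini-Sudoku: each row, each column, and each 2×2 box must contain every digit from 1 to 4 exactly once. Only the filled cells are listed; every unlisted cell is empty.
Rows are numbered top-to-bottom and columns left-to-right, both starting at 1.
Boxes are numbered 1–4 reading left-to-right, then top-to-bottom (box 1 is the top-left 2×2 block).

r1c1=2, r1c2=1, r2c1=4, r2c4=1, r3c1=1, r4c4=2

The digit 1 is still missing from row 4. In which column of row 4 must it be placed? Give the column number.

Consider where 1 can go in row 4.
r4c1 is out (column 1 already has a 1).
r4c2 is out (column 2 already has a 1).
So the only cell in row 4 that can hold 1 is r4c3.
That is column 3.

3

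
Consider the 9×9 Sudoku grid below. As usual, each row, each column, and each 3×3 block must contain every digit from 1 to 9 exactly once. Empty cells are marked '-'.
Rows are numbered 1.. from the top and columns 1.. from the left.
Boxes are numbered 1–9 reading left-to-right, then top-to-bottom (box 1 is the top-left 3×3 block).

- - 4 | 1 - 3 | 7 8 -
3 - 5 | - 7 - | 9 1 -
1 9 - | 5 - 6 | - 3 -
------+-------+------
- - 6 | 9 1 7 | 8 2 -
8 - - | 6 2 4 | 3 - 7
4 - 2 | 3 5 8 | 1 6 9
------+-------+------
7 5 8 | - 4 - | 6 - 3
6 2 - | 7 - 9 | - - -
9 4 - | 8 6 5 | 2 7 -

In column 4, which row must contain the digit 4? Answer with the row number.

Consider where 4 can go in column 4.
row 7, column 4 is out (row 7 already has a 4).
So the only cell in column 4 that can hold 4 is row 2, column 4.
That is row 2.

2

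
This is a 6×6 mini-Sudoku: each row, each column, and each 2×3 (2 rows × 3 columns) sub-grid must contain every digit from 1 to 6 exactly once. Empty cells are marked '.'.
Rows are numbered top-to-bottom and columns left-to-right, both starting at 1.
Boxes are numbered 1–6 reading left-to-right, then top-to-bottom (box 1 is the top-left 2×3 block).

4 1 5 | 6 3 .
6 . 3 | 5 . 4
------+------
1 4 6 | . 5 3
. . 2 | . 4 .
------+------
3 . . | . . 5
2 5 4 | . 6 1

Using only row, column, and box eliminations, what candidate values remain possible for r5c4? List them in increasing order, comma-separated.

2,4

Row 5 already contains {3, 5}.
Column 4 already contains {5, 6}.
Its 2×3 block (box 6) already contains {1, 5, 6}.
Removing those from 1–6 leaves {2, 4} as the candidates for r5c4.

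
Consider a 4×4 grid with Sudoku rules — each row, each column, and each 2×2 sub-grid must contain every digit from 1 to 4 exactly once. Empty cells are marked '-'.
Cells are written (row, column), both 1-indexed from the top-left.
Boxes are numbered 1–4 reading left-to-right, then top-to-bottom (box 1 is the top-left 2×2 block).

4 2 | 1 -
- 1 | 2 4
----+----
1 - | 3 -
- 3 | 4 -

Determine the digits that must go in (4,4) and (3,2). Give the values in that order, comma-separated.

1,4

For (4,4):
  Consider where 1 can go in row 4.
  (4,1) is out (column 1 already has a 1).
  So the only cell in row 4 that can hold 1 is (4,4).
  So (4,4) = 1.
For (3,2):
  Row 3 already contains {1, 3}.
  Column 2 already contains {1, 2, 3}.
  Its 2×2 block (box 3) already contains {1, 3}.
  The only value from 1–4 not eliminated is 4, so (3,2) = 4.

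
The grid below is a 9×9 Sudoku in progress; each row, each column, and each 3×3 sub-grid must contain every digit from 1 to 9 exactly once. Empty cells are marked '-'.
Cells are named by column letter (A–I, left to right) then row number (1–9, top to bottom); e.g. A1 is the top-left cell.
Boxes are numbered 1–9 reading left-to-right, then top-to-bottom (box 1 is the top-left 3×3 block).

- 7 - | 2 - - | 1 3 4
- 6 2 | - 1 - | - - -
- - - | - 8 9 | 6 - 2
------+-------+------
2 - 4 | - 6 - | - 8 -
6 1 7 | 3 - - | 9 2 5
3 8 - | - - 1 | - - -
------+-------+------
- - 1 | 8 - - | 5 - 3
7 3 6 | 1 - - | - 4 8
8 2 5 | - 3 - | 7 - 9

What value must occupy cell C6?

9

Row 6 already contains {1, 3, 8}.
Column C already contains {1, 2, 4, 5, 6, 7}.
Its 3×3 block (box 4) already contains {1, 2, 3, 4, 6, 7, 8}.
The only value from 1–9 not eliminated is 9, so C6 = 9.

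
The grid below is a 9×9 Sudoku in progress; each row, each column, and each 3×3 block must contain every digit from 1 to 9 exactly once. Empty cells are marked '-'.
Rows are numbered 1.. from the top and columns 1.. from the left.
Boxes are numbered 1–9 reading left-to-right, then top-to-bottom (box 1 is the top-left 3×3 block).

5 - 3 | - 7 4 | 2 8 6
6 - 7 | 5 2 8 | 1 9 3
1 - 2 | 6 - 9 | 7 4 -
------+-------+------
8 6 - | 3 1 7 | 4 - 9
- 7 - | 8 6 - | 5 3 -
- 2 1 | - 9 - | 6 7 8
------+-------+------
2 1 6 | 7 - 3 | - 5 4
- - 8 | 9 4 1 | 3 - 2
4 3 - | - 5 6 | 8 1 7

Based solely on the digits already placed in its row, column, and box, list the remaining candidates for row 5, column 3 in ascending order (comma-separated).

Row 5 already contains {3, 5, 6, 7, 8}.
Column 3 already contains {1, 2, 3, 6, 7, 8}.
Its 3×3 block (box 4) already contains {1, 2, 6, 7, 8}.
Removing those from 1–9 leaves {4, 9} as the candidates for row 5, column 3.

4,9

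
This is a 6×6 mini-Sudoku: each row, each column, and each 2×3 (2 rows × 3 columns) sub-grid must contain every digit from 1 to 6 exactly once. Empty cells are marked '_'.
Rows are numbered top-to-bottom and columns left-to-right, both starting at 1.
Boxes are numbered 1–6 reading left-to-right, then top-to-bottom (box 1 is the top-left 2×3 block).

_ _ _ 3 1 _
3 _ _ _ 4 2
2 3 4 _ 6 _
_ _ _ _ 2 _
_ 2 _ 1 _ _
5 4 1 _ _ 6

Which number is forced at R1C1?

Cell R1C1 itself could take any of {4, 6} by direct elimination.
Consider where 4 can go in column 1.
R4C1 is out (box 3 already has a 4).
R5C1 is out (box 5 already has a 4).
So the only cell in column 1 that can hold 4 is R1C1.
Therefore R1C1 = 4.

4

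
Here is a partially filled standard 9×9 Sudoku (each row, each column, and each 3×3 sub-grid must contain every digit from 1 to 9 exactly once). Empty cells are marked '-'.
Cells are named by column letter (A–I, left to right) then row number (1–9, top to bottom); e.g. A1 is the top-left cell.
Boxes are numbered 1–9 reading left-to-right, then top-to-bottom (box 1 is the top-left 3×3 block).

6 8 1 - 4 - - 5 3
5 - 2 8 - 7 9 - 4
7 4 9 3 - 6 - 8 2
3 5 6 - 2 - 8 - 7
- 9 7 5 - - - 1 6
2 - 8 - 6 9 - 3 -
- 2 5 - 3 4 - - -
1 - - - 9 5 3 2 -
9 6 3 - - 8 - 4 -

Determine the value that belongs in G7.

6

Cell G7 itself could take any of {1, 6, 7} by direct elimination.
Consider where 6 can go in column G.
G1 is out (row 1 already has a 6).
G3 is out (row 3 already has a 6).
G5 is out (row 5 already has a 6).
G6 is out (row 6 already has a 6).
G9 is out (row 9 already has a 6).
So the only cell in column G that can hold 6 is G7.
Therefore G7 = 6.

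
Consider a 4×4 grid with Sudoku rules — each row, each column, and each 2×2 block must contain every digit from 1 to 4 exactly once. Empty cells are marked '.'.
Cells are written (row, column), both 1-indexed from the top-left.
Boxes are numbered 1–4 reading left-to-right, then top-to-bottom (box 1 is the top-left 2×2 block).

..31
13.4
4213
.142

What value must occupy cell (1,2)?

Row 1 already contains {1, 3}.
Column 2 already contains {1, 2, 3}.
Its 2×2 block (box 1) already contains {1, 3}.
The only value from 1–4 not eliminated is 4, so (1,2) = 4.

4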